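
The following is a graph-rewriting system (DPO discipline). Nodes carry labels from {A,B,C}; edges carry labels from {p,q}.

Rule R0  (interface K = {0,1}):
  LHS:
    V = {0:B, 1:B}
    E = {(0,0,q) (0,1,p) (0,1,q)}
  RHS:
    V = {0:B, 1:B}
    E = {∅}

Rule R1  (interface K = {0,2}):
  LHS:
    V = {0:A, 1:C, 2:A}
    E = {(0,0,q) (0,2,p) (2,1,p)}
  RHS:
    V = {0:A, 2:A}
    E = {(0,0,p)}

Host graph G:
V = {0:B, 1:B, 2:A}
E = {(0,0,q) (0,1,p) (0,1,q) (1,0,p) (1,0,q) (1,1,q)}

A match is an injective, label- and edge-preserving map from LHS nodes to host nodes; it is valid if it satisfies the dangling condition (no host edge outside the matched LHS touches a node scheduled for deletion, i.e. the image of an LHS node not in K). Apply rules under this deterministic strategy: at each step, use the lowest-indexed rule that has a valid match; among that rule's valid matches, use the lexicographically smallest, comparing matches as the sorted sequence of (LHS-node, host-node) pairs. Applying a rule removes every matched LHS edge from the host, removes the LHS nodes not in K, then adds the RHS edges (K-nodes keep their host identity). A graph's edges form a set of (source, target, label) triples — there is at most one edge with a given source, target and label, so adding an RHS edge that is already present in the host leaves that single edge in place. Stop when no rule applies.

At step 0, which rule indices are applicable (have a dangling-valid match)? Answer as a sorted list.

Answer: [R0]

Steps:
R0: 2 valid matches — {0↦0, 1↦1}, {0↦1, 1↦0}
R1: no valid match — LHS pattern not found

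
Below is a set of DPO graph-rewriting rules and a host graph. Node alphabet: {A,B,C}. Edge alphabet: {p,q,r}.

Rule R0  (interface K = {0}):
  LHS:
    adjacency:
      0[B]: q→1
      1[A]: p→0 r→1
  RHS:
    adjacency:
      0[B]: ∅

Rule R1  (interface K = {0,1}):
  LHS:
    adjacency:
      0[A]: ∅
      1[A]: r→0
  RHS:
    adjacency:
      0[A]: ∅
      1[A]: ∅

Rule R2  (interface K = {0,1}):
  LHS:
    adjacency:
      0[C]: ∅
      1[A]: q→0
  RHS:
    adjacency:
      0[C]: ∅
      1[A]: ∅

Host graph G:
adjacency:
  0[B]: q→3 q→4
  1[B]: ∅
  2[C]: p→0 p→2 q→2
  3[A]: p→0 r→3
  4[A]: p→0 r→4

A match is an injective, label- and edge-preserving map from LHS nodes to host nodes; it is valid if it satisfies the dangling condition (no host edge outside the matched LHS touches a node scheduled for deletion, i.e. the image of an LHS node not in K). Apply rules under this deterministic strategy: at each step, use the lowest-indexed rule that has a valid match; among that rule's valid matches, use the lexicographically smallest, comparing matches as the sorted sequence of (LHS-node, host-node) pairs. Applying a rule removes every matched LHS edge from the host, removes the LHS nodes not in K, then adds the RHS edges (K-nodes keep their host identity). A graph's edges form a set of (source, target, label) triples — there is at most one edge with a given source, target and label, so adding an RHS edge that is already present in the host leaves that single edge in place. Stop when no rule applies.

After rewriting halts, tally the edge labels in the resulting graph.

[0] host  ⇒  5 nodes, 9 edges  {0-q->3 0-q->4 2-p->0 2-p->2 2-q->2 3-p->0 3-r->3 4-p->0 4-r->4}
[1] R0 @ {0↦0, 1↦3}  ⇒  4 nodes, 6 edges  {0-q->4 2-p->0 2-p->2 2-q->2 4-p->0 4-r->4}
[2] R0 @ {0↦0, 1↦4}  ⇒  3 nodes, 3 edges  {2-p->0 2-p->2 2-q->2}
normal form: no rule applies after step 2
NF edges: [(2, 0, 'p'), (2, 2, 'p'), (2, 2, 'q')]

Answer: p:2 q:1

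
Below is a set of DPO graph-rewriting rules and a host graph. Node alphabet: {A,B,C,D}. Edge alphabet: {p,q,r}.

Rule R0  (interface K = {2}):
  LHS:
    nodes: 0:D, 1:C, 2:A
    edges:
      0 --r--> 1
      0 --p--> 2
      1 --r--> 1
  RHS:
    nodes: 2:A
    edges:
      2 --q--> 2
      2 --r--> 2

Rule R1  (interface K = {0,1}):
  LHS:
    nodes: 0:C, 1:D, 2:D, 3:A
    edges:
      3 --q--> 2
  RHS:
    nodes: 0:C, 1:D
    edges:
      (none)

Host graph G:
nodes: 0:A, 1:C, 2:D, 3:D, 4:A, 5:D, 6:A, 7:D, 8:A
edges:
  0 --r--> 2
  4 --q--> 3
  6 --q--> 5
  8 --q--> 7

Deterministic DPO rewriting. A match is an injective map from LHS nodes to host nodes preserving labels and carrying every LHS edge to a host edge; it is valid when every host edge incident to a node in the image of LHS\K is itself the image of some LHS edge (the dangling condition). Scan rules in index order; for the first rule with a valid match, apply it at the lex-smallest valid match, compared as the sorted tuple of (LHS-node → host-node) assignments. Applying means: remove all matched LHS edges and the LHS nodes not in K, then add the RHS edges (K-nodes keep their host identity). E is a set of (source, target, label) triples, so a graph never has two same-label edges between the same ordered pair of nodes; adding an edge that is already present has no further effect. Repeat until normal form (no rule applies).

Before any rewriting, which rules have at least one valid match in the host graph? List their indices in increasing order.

R0: no valid match — LHS pattern not found
R1: 9 valid matches — {0↦1, 1↦2, 2↦3, 3↦4}, {0↦1, 1↦2, 2↦5, 3↦6}, {0↦1, 1↦2, 2↦7, 3↦8} (+6 more)

Answer: [R1]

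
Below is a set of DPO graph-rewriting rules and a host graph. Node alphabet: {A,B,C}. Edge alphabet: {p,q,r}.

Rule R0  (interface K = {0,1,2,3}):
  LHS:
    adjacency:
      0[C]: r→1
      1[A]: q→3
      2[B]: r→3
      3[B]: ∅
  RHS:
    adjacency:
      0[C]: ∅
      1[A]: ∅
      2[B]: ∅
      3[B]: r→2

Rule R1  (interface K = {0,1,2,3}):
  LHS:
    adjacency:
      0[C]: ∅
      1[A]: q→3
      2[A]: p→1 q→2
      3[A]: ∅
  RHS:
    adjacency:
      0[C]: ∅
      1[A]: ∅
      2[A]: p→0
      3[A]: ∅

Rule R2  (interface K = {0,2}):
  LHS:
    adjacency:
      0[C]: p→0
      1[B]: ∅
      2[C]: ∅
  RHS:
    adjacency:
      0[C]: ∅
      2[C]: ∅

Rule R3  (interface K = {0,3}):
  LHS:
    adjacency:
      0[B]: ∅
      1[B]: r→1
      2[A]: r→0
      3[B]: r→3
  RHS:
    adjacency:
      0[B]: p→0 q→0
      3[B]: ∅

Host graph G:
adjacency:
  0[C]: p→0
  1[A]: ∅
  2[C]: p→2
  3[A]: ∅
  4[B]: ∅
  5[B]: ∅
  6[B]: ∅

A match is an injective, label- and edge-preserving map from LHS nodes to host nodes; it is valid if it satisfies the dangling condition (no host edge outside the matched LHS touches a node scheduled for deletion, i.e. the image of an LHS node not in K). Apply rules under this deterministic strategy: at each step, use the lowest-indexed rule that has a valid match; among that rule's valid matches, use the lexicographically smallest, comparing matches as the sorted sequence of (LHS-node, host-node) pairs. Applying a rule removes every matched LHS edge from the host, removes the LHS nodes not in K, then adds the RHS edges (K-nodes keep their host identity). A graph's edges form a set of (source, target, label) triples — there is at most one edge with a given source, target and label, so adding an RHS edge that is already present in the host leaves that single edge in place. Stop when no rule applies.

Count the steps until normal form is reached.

Answer: 2

Rewrite trace:
start.  V:7 E:2  edges: 0-p->0 2-p->2
1. fire R2 via {0↦0, 1↦4, 2↦2}  →  V:6 E:1  edges: 2-p->2
2. fire R2 via {0↦2, 1↦5, 2↦0}  →  V:5 E:0  edges: ∅
halt: no rule applies after step 2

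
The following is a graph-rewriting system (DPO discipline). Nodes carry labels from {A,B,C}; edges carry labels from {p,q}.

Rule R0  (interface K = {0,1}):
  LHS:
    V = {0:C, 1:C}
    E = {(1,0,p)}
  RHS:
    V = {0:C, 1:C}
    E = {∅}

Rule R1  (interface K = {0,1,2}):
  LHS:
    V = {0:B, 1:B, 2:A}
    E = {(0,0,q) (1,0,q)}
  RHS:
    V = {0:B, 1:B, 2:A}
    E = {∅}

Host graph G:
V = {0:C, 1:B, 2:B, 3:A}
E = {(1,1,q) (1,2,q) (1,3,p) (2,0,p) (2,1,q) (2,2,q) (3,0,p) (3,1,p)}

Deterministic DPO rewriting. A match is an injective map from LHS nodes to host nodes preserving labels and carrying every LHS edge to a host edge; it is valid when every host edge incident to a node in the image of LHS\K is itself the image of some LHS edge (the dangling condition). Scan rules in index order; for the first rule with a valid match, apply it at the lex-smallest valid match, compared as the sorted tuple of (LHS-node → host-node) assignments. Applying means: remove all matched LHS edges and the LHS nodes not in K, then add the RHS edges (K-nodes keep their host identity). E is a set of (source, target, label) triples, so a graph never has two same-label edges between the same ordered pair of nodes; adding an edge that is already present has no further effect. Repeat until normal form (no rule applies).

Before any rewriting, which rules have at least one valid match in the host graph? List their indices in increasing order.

Answer: [R1]

Rewrite trace:
R0: no valid match — LHS pattern not found
R1: 2 valid matches — {0↦1, 1↦2, 2↦3}, {0↦2, 1↦1, 2↦3}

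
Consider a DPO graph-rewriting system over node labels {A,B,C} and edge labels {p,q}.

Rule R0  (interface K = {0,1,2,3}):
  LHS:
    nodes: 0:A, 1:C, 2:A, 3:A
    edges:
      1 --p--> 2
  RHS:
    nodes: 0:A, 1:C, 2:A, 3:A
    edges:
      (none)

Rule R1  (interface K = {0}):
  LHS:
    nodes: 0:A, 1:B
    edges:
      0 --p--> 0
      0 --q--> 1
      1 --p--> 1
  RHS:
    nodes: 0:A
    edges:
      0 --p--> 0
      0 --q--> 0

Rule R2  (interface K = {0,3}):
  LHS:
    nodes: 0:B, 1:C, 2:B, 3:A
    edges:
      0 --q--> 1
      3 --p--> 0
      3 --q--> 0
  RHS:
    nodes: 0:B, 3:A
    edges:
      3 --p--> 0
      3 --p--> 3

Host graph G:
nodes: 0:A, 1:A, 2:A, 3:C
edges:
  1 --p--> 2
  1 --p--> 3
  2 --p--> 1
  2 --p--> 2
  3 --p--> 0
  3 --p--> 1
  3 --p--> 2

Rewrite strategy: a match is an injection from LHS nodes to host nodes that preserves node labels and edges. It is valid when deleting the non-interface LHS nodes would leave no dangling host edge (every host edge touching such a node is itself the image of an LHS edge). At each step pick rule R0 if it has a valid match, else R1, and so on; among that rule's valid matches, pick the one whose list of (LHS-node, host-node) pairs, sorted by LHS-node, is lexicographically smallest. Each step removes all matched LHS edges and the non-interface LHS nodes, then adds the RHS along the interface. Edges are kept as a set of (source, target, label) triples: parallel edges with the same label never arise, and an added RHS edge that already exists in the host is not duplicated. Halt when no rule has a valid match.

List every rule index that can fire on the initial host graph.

R0: 6 valid matches — {0↦0, 1↦3, 2↦1, 3↦2}, {0↦0, 1↦3, 2↦2, 3↦1}, {0↦1, 1↦3, 2↦0, 3↦2} (+3 more)
R1: no valid match — LHS pattern not found
R2: no valid match — LHS pattern not found

Answer: [R0]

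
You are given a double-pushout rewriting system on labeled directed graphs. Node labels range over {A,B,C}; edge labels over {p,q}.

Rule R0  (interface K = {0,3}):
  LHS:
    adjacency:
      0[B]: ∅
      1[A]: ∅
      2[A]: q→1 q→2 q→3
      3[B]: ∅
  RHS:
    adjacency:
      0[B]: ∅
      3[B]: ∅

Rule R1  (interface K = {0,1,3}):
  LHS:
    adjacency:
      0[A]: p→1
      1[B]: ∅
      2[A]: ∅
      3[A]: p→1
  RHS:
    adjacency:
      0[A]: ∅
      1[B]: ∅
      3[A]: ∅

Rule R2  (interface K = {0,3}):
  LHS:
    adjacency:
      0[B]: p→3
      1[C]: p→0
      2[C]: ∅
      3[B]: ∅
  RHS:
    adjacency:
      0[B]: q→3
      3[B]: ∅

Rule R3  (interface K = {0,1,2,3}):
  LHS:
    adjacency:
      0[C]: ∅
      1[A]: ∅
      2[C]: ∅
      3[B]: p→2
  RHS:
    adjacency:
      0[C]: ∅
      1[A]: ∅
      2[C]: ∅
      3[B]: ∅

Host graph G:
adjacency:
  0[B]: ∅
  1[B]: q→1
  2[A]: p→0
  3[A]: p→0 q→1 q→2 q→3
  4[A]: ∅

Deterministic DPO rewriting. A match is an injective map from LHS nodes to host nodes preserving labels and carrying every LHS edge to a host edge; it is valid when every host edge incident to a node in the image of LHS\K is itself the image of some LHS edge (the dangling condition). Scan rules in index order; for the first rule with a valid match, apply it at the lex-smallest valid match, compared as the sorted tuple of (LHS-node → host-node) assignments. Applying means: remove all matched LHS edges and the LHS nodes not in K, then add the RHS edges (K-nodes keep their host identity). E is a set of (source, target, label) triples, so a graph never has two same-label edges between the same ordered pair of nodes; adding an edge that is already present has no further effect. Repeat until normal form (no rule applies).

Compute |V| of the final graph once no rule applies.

Answer: 2

Rewrite trace:
start.  V:5 E:6  edges: 1-q->1 2-p->0 3-p->0 3-q->1 3-q->2 3-q->3
1. fire R1 via {0↦2, 1↦0, 2↦4, 3↦3}  →  V:4 E:4  edges: 1-q->1 3-q->1 3-q->2 3-q->3
2. fire R0 via {0↦0, 1↦2, 2↦3, 3↦1}  →  V:2 E:1  edges: 1-q->1
normal form: no rule applies after step 2
NF nodes: {0:B, 1:B}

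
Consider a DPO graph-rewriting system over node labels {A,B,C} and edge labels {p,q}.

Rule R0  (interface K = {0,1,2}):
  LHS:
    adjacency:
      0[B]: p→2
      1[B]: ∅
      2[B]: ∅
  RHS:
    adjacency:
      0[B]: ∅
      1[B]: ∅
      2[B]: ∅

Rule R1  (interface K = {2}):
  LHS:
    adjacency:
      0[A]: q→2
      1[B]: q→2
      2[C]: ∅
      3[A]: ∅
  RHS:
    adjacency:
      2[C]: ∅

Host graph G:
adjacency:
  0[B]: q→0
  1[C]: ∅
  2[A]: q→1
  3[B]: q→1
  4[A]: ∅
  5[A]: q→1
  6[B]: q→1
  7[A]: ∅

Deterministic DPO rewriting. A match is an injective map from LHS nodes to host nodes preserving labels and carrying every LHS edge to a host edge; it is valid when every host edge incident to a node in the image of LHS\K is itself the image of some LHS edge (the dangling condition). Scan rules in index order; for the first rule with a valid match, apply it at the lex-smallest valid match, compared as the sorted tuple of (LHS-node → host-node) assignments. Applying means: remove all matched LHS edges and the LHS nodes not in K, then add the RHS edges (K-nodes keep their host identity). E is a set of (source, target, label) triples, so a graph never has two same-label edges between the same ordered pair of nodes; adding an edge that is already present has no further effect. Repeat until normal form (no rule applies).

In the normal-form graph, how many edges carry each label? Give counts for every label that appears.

Answer: q:1

Derivation:
[0] host  ⇒  8 nodes, 5 edges  {0-q->0 2-q->1 3-q->1 5-q->1 6-q->1}
[1] R1 @ {0↦2, 1↦3, 2↦1, 3↦4}  ⇒  5 nodes, 3 edges  {0-q->0 5-q->1 6-q->1}
[2] R1 @ {0↦5, 1↦6, 2↦1, 3↦7}  ⇒  2 nodes, 1 edges  {0-q->0}
normal form: no rule applies after step 2
NF edges: [(0, 0, 'q')]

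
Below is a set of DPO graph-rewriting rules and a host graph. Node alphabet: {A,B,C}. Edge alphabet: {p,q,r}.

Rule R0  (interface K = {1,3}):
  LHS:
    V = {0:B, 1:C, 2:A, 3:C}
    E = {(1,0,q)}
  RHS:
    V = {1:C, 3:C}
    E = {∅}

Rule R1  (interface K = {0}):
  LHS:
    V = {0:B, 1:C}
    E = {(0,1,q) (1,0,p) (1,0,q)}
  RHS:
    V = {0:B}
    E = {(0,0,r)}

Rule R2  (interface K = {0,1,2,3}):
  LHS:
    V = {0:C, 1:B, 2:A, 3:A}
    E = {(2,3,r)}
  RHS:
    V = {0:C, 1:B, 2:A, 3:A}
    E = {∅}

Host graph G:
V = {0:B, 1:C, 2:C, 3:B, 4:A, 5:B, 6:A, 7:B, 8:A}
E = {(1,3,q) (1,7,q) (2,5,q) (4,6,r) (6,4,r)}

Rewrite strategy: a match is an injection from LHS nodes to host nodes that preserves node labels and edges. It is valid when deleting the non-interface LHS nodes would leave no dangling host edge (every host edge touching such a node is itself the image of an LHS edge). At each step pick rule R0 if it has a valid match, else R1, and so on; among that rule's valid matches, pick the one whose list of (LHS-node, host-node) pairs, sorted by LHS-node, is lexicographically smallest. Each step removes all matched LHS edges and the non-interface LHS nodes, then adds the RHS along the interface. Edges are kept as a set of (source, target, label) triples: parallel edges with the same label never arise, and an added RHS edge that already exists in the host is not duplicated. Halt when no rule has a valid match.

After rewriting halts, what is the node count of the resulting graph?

initial: |V|=9 |E|=5  E = 1-q->3 1-q->7 2-q->5 4-r->6 6-r->4
step 1: apply R0 at {0↦3, 1↦1, 2↦8, 3↦2}  → |V|=7 |E|=4  E = 1-q->7 2-q->5 4-r->6 6-r->4
step 2: apply R2 at {0↦1, 1↦0, 2↦4, 3↦6}  → |V|=7 |E|=3  E = 1-q->7 2-q->5 6-r->4
step 3: apply R2 at {0↦1, 1↦0, 2↦6, 3↦4}  → |V|=7 |E|=2  E = 1-q->7 2-q->5
step 4: apply R0 at {0↦5, 1↦2, 2↦4, 3↦1}  → |V|=5 |E|=1  E = 1-q->7
step 5: apply R0 at {0↦7, 1↦1, 2↦6, 3↦2}  → |V|=3 |E|=0  E = ∅
halt: no rule applies after step 5
NF nodes: {0:B, 1:C, 2:C}

Answer: 3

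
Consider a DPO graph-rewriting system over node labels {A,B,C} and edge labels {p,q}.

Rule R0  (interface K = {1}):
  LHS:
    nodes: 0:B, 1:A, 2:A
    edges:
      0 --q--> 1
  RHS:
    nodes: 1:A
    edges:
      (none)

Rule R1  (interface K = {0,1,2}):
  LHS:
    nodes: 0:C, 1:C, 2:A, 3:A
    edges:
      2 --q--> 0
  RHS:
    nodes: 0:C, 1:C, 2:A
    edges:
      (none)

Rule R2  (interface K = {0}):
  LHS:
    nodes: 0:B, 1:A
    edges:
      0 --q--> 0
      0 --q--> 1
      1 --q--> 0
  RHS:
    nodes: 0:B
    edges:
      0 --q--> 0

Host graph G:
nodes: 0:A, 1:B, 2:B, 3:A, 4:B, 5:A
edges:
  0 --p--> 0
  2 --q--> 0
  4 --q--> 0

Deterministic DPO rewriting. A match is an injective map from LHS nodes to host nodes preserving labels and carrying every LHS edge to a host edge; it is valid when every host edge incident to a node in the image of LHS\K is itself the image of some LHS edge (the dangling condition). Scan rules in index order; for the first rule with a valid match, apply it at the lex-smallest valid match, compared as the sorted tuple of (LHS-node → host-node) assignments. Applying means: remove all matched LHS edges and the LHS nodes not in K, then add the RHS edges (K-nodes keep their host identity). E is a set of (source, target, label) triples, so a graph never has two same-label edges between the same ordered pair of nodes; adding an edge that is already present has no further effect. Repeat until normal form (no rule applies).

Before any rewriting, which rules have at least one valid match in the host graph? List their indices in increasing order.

R0: 4 valid matches — {0↦2, 1↦0, 2↦3}, {0↦2, 1↦0, 2↦5}, {0↦4, 1↦0, 2↦3} (+1 more)
R1: no valid match — LHS pattern not found
R2: no valid match — LHS pattern not found

Answer: [R0]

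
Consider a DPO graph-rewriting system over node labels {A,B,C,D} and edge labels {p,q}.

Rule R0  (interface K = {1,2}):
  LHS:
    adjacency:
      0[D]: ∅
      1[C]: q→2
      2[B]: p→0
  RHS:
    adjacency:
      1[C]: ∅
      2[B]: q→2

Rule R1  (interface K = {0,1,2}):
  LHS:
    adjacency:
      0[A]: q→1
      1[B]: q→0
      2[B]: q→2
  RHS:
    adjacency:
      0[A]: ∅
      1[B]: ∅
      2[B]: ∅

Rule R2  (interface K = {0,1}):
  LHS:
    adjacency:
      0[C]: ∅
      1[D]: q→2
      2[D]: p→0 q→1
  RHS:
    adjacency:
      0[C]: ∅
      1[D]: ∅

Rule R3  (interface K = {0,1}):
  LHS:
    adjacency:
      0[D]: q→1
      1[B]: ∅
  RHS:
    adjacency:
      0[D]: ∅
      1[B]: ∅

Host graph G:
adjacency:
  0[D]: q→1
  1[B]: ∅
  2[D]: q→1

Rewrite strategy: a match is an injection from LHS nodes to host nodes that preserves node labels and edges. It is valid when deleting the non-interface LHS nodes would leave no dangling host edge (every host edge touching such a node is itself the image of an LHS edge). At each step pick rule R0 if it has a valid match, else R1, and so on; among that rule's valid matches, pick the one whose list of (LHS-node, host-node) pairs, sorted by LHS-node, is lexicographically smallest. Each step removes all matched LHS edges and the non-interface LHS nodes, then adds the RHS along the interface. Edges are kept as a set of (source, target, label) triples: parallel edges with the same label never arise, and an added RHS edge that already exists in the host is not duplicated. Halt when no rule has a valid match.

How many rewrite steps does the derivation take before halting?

start.  V:3 E:2  edges: 0-q->1 2-q->1
1. fire R3 via {0↦0, 1↦1}  →  V:3 E:1  edges: 2-q->1
2. fire R3 via {0↦2, 1↦1}  →  V:3 E:0  edges: ∅
halt: no rule applies after step 2

Answer: 2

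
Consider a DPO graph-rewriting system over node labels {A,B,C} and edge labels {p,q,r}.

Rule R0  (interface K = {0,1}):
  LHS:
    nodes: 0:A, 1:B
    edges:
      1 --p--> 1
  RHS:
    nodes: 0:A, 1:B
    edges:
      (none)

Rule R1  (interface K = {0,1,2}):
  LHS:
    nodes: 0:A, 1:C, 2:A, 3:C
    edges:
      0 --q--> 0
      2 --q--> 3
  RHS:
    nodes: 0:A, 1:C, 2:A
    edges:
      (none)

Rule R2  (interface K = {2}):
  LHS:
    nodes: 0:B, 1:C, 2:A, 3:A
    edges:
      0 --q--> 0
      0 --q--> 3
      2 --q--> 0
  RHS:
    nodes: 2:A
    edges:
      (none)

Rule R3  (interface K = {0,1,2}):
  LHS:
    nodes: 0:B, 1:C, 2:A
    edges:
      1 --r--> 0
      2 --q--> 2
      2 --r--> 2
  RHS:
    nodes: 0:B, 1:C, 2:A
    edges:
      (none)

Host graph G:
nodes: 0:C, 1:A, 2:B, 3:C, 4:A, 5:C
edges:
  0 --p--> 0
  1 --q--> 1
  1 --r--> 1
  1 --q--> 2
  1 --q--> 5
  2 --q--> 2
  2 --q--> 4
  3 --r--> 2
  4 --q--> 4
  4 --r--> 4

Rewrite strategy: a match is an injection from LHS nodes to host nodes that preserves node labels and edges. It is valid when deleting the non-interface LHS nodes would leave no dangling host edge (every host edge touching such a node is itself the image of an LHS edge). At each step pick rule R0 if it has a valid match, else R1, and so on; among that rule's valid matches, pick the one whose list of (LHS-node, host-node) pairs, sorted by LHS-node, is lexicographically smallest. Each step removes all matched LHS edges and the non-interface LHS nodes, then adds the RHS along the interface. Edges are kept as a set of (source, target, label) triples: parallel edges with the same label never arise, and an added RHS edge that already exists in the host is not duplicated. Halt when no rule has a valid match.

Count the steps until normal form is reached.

Answer: 2

Derivation:
start.  V:6 E:10  edges: 0-p->0 1-q->1 1-r->1 1-q->2 1-q->5 2-q->2 2-q->4 3-r->2 4-q->4 4-r->4
1. fire R1 via {0↦4, 1↦0, 2↦1, 3↦5}  →  V:5 E:8  edges: 0-p->0 1-q->1 1-r->1 1-q->2 2-q->2 2-q->4 3-r->2 4-r->4
2. fire R3 via {0↦2, 1↦3, 2↦1}  →  V:5 E:5  edges: 0-p->0 1-q->2 2-q->2 2-q->4 4-r->4
halt: no rule applies after step 2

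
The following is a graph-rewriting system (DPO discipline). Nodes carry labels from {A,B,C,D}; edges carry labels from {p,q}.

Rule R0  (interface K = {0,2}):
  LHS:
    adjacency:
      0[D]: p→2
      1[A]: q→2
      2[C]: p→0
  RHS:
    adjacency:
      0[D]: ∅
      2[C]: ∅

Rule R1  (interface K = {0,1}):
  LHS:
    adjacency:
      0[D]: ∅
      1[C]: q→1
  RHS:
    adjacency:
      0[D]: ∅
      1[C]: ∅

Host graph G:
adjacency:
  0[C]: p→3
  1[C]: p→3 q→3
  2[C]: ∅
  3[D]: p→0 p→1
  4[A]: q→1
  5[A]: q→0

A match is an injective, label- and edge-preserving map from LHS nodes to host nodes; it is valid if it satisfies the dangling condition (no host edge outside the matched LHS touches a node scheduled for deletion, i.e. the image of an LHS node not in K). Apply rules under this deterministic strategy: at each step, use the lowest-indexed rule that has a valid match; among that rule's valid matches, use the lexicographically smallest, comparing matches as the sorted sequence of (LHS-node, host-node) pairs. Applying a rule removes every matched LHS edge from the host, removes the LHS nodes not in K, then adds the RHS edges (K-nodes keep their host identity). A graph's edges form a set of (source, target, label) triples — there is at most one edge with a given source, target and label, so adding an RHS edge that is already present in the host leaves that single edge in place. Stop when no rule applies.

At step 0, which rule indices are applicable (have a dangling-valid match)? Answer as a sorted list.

R0: 2 valid matches — {0↦3, 1↦4, 2↦1}, {0↦3, 1↦5, 2↦0}
R1: no valid match — LHS pattern not found

Answer: [R0]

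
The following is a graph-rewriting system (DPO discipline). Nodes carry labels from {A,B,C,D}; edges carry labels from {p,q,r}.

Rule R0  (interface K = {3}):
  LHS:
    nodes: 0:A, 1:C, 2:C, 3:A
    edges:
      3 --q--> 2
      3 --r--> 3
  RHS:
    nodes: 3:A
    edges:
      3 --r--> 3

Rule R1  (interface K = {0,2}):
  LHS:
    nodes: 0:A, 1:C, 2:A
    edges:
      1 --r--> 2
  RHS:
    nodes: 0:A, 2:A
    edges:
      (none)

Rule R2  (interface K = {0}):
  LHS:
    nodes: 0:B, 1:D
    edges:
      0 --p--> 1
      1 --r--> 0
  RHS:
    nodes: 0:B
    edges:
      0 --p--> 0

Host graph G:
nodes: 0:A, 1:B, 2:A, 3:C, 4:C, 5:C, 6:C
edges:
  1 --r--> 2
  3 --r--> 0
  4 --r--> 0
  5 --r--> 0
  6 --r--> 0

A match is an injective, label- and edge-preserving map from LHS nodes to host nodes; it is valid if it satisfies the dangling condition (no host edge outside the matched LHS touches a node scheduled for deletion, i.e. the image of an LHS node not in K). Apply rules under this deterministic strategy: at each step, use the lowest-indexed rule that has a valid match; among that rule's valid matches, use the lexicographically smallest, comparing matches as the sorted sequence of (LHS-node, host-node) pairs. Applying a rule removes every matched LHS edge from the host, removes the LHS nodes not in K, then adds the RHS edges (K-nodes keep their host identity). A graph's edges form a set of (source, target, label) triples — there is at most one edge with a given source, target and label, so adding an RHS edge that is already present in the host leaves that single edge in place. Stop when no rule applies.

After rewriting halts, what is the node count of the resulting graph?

Answer: 3

Derivation:
initial: |V|=7 |E|=5  E = 1-r->2 3-r->0 4-r->0 5-r->0 6-r->0
step 1: apply R1 at {0↦2, 1↦3, 2↦0}  → |V|=6 |E|=4  E = 1-r->2 4-r->0 5-r->0 6-r->0
step 2: apply R1 at {0↦2, 1↦4, 2↦0}  → |V|=5 |E|=3  E = 1-r->2 5-r->0 6-r->0
step 3: apply R1 at {0↦2, 1↦5, 2↦0}  → |V|=4 |E|=2  E = 1-r->2 6-r->0
step 4: apply R1 at {0↦2, 1↦6, 2↦0}  → |V|=3 |E|=1  E = 1-r->2
halt: no rule applies after step 4
NF nodes: {0:A, 1:B, 2:A}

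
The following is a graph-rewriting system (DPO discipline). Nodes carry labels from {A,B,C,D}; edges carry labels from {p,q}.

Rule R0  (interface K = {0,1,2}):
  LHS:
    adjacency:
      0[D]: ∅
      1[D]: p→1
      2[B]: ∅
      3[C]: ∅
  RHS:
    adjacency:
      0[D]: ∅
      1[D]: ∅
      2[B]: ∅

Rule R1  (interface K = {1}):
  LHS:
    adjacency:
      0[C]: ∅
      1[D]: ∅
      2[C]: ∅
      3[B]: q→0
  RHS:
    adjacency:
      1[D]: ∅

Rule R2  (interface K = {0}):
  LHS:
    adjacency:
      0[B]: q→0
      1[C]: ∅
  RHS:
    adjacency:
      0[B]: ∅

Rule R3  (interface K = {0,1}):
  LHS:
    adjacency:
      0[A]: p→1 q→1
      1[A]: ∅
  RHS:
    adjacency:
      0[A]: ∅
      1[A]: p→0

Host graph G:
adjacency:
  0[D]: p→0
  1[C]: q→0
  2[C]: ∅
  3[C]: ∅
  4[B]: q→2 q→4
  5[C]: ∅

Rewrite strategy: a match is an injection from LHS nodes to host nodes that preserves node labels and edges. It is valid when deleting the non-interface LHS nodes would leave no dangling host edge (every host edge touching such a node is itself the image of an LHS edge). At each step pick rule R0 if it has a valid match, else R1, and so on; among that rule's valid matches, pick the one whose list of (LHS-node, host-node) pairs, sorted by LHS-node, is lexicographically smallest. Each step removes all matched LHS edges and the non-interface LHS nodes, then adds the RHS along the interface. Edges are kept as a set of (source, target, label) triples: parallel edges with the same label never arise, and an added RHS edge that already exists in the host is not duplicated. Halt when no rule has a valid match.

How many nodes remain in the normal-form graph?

Answer: 2

Rewrite trace:
start.  V:6 E:4  edges: 0-p->0 1-q->0 4-q->2 4-q->4
1. fire R2 via {0↦4, 1↦3}  →  V:5 E:3  edges: 0-p->0 1-q->0 4-q->2
2. fire R1 via {0↦2, 1↦0, 2↦5, 3↦4}  →  V:2 E:2  edges: 0-p->0 1-q->0
normal form: no rule applies after step 2
NF nodes: {0:D, 1:C}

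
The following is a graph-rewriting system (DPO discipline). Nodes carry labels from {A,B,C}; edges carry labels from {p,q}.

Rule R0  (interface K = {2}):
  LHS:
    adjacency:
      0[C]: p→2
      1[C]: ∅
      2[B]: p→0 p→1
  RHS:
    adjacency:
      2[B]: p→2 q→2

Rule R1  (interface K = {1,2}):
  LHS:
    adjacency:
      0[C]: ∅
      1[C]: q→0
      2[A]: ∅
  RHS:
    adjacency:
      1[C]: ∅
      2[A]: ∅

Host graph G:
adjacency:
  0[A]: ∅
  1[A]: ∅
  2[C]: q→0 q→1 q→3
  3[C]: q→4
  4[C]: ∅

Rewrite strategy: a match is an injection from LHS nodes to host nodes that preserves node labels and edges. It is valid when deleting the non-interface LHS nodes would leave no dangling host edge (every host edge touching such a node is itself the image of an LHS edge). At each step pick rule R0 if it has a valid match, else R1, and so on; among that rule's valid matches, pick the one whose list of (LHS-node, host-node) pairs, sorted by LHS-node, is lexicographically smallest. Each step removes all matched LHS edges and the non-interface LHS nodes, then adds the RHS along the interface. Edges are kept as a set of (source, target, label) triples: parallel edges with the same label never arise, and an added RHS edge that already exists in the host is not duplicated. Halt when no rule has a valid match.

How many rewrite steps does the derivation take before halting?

Answer: 2

Derivation:
initial: |V|=5 |E|=4  E = 2-q->0 2-q->1 2-q->3 3-q->4
step 1: apply R1 at {0↦4, 1↦3, 2↦0}  → |V|=4 |E|=3  E = 2-q->0 2-q->1 2-q->3
step 2: apply R1 at {0↦3, 1↦2, 2↦0}  → |V|=3 |E|=2  E = 2-q->0 2-q->1
final graph: no rule applies after step 2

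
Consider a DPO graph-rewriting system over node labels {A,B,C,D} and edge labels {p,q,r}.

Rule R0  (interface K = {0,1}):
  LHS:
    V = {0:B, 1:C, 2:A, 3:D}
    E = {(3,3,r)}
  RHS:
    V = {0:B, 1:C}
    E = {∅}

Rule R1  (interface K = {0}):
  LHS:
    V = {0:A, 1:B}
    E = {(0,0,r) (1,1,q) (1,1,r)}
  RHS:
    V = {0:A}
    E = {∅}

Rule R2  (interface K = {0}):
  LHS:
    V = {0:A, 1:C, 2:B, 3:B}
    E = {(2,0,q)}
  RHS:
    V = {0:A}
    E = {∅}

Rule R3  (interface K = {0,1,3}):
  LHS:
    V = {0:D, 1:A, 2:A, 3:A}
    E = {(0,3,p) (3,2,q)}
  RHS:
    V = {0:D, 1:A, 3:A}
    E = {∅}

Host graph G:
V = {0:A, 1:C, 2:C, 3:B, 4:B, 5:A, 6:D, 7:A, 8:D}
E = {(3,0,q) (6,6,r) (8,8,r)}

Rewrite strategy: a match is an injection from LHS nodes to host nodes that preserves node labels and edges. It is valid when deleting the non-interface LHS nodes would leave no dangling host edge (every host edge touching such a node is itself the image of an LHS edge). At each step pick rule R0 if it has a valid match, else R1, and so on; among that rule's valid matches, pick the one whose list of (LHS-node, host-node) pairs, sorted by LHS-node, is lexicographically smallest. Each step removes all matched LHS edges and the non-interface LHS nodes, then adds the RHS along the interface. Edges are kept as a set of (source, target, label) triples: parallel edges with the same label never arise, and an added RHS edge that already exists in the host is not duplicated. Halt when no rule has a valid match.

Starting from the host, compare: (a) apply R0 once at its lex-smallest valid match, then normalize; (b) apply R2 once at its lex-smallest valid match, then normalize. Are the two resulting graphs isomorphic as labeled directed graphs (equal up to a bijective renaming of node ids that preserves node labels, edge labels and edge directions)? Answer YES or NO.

Answer: NO

Derivation:
branch R0-first: apply at {0↦3, 1↦1, 2↦5, 3↦6} → |E|=2, then 2 more step(s) → NF |V|=2 |E|=0 V={0:A, 2:C} E=∅
branch R2-first: apply at {0↦0, 1↦1, 2↦3, 3↦4} → |E|=2, then 0 more step(s) → NF |V|=6 |E|=2 V={0:A, 2:C, 5:A, 6:D, 7:A, 8:D} E=6-r->6 8-r->8
graphs not isomorphic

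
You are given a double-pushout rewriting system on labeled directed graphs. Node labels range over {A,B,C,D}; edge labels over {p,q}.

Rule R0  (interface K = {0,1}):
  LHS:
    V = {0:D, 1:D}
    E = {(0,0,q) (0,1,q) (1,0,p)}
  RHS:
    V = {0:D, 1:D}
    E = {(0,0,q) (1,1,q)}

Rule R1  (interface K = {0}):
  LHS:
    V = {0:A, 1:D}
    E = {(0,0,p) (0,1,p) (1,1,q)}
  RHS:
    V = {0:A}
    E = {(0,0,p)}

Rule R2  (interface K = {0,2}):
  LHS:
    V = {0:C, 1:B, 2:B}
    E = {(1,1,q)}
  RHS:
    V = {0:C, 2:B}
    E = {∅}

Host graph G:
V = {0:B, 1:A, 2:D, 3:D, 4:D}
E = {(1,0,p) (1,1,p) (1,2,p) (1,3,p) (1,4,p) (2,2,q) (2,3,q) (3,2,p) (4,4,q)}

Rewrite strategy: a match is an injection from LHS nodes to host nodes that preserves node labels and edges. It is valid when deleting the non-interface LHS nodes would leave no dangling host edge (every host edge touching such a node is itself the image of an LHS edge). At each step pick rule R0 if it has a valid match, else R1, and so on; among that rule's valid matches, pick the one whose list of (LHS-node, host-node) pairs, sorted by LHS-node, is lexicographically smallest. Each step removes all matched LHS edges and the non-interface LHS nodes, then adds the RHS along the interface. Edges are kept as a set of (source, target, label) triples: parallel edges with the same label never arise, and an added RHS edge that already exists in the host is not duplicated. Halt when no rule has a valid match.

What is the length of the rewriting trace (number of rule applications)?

Answer: 4

Derivation:
[0] host  ⇒  5 nodes, 9 edges  {1-p->0 1-p->1 1-p->2 1-p->3 1-p->4 2-q->2 2-q->3 3-p->2 4-q->4}
[1] R0 @ {0↦2, 1↦3}  ⇒  5 nodes, 8 edges  {1-p->0 1-p->1 1-p->2 1-p->3 1-p->4 2-q->2 3-q->3 4-q->4}
[2] R1 @ {0↦1, 1↦2}  ⇒  4 nodes, 6 edges  {1-p->0 1-p->1 1-p->3 1-p->4 3-q->3 4-q->4}
[3] R1 @ {0↦1, 1↦3}  ⇒  3 nodes, 4 edges  {1-p->0 1-p->1 1-p->4 4-q->4}
[4] R1 @ {0↦1, 1↦4}  ⇒  2 nodes, 2 edges  {1-p->0 1-p->1}
normal form: no rule applies after step 4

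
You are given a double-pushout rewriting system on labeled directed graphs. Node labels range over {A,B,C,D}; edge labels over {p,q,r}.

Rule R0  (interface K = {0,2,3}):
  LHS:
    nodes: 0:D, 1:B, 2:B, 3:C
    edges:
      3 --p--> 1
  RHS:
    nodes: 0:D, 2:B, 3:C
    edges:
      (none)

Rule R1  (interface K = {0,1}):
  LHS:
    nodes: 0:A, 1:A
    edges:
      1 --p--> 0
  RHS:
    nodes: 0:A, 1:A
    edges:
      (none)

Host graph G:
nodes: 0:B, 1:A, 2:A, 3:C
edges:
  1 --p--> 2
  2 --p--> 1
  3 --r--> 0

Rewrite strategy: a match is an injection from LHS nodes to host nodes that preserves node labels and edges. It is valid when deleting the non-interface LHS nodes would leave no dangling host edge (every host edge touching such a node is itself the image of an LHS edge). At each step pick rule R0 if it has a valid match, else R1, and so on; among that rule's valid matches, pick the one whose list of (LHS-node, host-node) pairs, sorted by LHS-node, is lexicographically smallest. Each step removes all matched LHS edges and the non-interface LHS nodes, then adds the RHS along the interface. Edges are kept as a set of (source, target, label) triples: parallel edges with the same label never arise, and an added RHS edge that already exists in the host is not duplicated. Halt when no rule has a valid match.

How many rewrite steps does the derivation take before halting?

Answer: 2

Derivation:
initial: |V|=4 |E|=3  E = 1-p->2 2-p->1 3-r->0
step 1: apply R1 at {0↦1, 1↦2}  → |V|=4 |E|=2  E = 1-p->2 3-r->0
step 2: apply R1 at {0↦2, 1↦1}  → |V|=4 |E|=1  E = 3-r->0
halt: no rule applies after step 2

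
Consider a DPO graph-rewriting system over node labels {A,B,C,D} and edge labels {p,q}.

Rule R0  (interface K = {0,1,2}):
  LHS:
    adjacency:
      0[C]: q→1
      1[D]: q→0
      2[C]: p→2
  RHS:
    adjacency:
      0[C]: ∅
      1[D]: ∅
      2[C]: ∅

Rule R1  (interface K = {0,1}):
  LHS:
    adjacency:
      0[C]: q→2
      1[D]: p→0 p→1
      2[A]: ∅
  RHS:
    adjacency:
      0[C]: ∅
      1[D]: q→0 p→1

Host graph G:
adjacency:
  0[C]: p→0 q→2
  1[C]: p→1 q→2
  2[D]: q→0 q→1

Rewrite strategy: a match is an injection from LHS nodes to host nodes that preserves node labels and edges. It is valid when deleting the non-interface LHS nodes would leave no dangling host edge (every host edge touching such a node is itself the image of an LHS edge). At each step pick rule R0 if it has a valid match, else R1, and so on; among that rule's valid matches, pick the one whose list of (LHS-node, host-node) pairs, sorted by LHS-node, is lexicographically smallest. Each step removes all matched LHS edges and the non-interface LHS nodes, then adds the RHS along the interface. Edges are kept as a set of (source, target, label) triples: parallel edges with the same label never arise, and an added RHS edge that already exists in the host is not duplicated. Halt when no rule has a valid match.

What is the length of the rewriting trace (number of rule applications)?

Answer: 2

Rewrite trace:
[0] host  ⇒  3 nodes, 6 edges  {0-p->0 0-q->2 1-p->1 1-q->2 2-q->0 2-q->1}
[1] R0 @ {0↦0, 1↦2, 2↦1}  ⇒  3 nodes, 3 edges  {0-p->0 1-q->2 2-q->1}
[2] R0 @ {0↦1, 1↦2, 2↦0}  ⇒  3 nodes, 0 edges  {∅}
normal form: no rule applies after step 2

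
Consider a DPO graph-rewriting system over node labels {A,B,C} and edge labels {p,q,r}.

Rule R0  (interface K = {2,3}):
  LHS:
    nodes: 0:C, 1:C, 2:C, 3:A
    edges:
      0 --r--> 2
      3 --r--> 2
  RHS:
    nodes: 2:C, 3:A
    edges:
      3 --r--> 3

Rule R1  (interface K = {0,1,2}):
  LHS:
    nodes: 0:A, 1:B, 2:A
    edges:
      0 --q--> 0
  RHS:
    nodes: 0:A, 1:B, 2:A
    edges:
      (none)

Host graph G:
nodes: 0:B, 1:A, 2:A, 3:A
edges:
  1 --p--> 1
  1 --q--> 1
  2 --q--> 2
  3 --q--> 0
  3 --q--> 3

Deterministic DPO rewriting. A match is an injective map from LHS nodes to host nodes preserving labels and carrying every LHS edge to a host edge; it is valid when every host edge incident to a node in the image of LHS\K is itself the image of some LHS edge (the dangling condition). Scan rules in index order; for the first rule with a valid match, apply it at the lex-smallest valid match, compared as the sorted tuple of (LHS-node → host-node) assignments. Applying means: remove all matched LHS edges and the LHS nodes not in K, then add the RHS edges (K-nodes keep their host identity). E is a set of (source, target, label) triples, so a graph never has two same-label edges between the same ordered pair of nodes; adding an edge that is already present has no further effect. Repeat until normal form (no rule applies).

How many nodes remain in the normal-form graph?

Answer: 4

Derivation:
[0] host  ⇒  4 nodes, 5 edges  {1-p->1 1-q->1 2-q->2 3-q->0 3-q->3}
[1] R1 @ {0↦1, 1↦0, 2↦2}  ⇒  4 nodes, 4 edges  {1-p->1 2-q->2 3-q->0 3-q->3}
[2] R1 @ {0↦2, 1↦0, 2↦1}  ⇒  4 nodes, 3 edges  {1-p->1 3-q->0 3-q->3}
[3] R1 @ {0↦3, 1↦0, 2↦1}  ⇒  4 nodes, 2 edges  {1-p->1 3-q->0}
halt: no rule applies after step 3
NF nodes: {0:B, 1:A, 2:A, 3:A}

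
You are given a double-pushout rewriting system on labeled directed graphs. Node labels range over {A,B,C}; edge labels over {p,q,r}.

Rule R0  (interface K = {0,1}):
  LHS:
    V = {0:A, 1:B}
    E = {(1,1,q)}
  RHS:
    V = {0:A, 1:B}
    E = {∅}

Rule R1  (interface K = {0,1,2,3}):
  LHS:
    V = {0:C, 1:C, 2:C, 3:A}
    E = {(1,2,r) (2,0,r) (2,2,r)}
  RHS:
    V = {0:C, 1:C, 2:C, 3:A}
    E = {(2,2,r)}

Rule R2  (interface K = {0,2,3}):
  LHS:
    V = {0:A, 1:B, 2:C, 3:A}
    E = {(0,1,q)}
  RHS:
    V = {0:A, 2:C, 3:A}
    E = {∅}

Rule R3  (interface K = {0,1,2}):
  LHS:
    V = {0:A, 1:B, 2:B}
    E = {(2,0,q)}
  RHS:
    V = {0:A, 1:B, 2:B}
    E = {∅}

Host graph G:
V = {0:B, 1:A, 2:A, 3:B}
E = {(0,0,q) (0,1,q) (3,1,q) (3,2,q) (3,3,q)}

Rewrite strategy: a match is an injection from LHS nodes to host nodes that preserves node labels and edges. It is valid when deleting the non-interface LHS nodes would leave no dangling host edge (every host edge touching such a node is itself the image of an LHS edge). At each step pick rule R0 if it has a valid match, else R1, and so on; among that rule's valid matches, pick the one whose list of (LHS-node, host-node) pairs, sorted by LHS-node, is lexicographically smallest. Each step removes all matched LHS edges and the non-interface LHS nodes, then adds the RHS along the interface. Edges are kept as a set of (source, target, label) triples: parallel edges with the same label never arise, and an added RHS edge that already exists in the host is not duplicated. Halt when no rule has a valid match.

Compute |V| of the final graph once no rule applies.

Answer: 4

Derivation:
start.  V:4 E:5  edges: 0-q->0 0-q->1 3-q->1 3-q->2 3-q->3
1. fire R0 via {0↦1, 1↦0}  →  V:4 E:4  edges: 0-q->1 3-q->1 3-q->2 3-q->3
2. fire R0 via {0↦1, 1↦3}  →  V:4 E:3  edges: 0-q->1 3-q->1 3-q->2
3. fire R3 via {0↦1, 1↦0, 2↦3}  →  V:4 E:2  edges: 0-q->1 3-q->2
4. fire R3 via {0↦1, 1↦3, 2↦0}  →  V:4 E:1  edges: 3-q->2
5. fire R3 via {0↦2, 1↦0, 2↦3}  →  V:4 E:0  edges: ∅
final graph: no rule applies after step 5
NF nodes: {0:B, 1:A, 2:A, 3:B}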